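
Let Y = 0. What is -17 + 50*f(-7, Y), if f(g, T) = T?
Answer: -17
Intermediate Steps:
-17 + 50*f(-7, Y) = -17 + 50*0 = -17 + 0 = -17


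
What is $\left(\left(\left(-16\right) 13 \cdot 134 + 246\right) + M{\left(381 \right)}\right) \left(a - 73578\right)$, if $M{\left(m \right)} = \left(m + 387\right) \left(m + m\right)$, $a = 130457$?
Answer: $31715161610$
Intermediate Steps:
$M{\left(m \right)} = 2 m \left(387 + m\right)$ ($M{\left(m \right)} = \left(387 + m\right) 2 m = 2 m \left(387 + m\right)$)
$\left(\left(\left(-16\right) 13 \cdot 134 + 246\right) + M{\left(381 \right)}\right) \left(a - 73578\right) = \left(\left(\left(-16\right) 13 \cdot 134 + 246\right) + 2 \cdot 381 \left(387 + 381\right)\right) \left(130457 - 73578\right) = \left(\left(\left(-208\right) 134 + 246\right) + 2 \cdot 381 \cdot 768\right) 56879 = \left(\left(-27872 + 246\right) + 585216\right) 56879 = \left(-27626 + 585216\right) 56879 = 557590 \cdot 56879 = 31715161610$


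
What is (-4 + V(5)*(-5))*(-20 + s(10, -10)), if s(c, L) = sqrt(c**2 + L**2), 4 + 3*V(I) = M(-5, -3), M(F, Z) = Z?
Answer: -460/3 + 230*sqrt(2)/3 ≈ -44.910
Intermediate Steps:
V(I) = -7/3 (V(I) = -4/3 + (1/3)*(-3) = -4/3 - 1 = -7/3)
s(c, L) = sqrt(L**2 + c**2)
(-4 + V(5)*(-5))*(-20 + s(10, -10)) = (-4 - 7/3*(-5))*(-20 + sqrt((-10)**2 + 10**2)) = (-4 + 35/3)*(-20 + sqrt(100 + 100)) = 23*(-20 + sqrt(200))/3 = 23*(-20 + 10*sqrt(2))/3 = -460/3 + 230*sqrt(2)/3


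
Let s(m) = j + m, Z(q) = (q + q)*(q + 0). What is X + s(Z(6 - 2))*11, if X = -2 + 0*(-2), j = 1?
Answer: 361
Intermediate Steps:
Z(q) = 2*q² (Z(q) = (2*q)*q = 2*q²)
X = -2 (X = -2 + 0 = -2)
s(m) = 1 + m
X + s(Z(6 - 2))*11 = -2 + (1 + 2*(6 - 2)²)*11 = -2 + (1 + 2*4²)*11 = -2 + (1 + 2*16)*11 = -2 + (1 + 32)*11 = -2 + 33*11 = -2 + 363 = 361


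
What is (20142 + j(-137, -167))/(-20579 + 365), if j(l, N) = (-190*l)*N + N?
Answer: 1442345/6738 ≈ 214.06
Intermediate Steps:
j(l, N) = N - 190*N*l (j(l, N) = -190*N*l + N = N - 190*N*l)
(20142 + j(-137, -167))/(-20579 + 365) = (20142 - 167*(1 - 190*(-137)))/(-20579 + 365) = (20142 - 167*(1 + 26030))/(-20214) = (20142 - 167*26031)*(-1/20214) = (20142 - 4347177)*(-1/20214) = -4327035*(-1/20214) = 1442345/6738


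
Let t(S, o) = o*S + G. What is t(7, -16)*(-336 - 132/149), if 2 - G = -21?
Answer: 4467444/149 ≈ 29983.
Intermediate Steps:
G = 23 (G = 2 - 1*(-21) = 2 + 21 = 23)
t(S, o) = 23 + S*o (t(S, o) = o*S + 23 = S*o + 23 = 23 + S*o)
t(7, -16)*(-336 - 132/149) = (23 + 7*(-16))*(-336 - 132/149) = (23 - 112)*(-336 - 132*1/149) = -89*(-336 - 132/149) = -89*(-50196/149) = 4467444/149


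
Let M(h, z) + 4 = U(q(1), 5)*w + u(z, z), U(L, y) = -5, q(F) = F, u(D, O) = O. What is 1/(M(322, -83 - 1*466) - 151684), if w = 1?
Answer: -1/152242 ≈ -6.5685e-6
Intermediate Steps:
M(h, z) = -9 + z (M(h, z) = -4 + (-5*1 + z) = -4 + (-5 + z) = -9 + z)
1/(M(322, -83 - 1*466) - 151684) = 1/((-9 + (-83 - 1*466)) - 151684) = 1/((-9 + (-83 - 466)) - 151684) = 1/((-9 - 549) - 151684) = 1/(-558 - 151684) = 1/(-152242) = -1/152242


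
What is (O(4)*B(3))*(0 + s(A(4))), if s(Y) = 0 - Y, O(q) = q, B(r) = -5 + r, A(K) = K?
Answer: 32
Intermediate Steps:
s(Y) = -Y
(O(4)*B(3))*(0 + s(A(4))) = (4*(-5 + 3))*(0 - 1*4) = (4*(-2))*(0 - 4) = -8*(-4) = 32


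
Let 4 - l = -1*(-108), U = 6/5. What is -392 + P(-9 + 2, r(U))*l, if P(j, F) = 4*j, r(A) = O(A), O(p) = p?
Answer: 2520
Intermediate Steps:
U = 6/5 (U = 6*(1/5) = 6/5 ≈ 1.2000)
r(A) = A
l = -104 (l = 4 - (-1)*(-108) = 4 - 1*108 = 4 - 108 = -104)
-392 + P(-9 + 2, r(U))*l = -392 + (4*(-9 + 2))*(-104) = -392 + (4*(-7))*(-104) = -392 - 28*(-104) = -392 + 2912 = 2520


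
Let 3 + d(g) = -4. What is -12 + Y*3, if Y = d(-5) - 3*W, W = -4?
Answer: 3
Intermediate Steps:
d(g) = -7 (d(g) = -3 - 4 = -7)
Y = 5 (Y = -7 - 3*(-4) = -7 + 12 = 5)
-12 + Y*3 = -12 + 5*3 = -12 + 15 = 3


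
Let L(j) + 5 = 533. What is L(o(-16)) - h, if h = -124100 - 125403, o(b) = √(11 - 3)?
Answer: 250031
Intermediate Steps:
o(b) = 2*√2 (o(b) = √8 = 2*√2)
L(j) = 528 (L(j) = -5 + 533 = 528)
h = -249503
L(o(-16)) - h = 528 - 1*(-249503) = 528 + 249503 = 250031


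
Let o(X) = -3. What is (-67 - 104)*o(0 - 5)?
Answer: 513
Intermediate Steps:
(-67 - 104)*o(0 - 5) = (-67 - 104)*(-3) = -171*(-3) = 513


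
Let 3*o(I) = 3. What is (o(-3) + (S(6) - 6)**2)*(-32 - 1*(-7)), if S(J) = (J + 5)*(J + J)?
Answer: -396925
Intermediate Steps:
o(I) = 1 (o(I) = (1/3)*3 = 1)
S(J) = 2*J*(5 + J) (S(J) = (5 + J)*(2*J) = 2*J*(5 + J))
(o(-3) + (S(6) - 6)**2)*(-32 - 1*(-7)) = (1 + (2*6*(5 + 6) - 6)**2)*(-32 - 1*(-7)) = (1 + (2*6*11 - 6)**2)*(-32 + 7) = (1 + (132 - 6)**2)*(-25) = (1 + 126**2)*(-25) = (1 + 15876)*(-25) = 15877*(-25) = -396925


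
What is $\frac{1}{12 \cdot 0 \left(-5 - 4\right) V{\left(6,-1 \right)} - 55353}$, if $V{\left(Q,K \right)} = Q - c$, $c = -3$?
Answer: $- \frac{1}{55353} \approx -1.8066 \cdot 10^{-5}$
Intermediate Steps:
$V{\left(Q,K \right)} = 3 + Q$ ($V{\left(Q,K \right)} = Q - -3 = Q + 3 = 3 + Q$)
$\frac{1}{12 \cdot 0 \left(-5 - 4\right) V{\left(6,-1 \right)} - 55353} = \frac{1}{12 \cdot 0 \left(-5 - 4\right) \left(3 + 6\right) - 55353} = \frac{1}{12 \cdot 0 \left(-9\right) 9 - 55353} = \frac{1}{12 \cdot 0 \cdot 9 - 55353} = \frac{1}{0 \cdot 9 - 55353} = \frac{1}{0 - 55353} = \frac{1}{-55353} = - \frac{1}{55353}$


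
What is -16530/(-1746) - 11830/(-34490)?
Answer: 9846248/1003659 ≈ 9.8103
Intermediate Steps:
-16530/(-1746) - 11830/(-34490) = -16530*(-1/1746) - 11830*(-1/34490) = 2755/291 + 1183/3449 = 9846248/1003659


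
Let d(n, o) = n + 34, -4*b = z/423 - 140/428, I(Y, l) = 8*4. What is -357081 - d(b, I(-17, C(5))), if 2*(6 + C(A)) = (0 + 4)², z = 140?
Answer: -64653527885/181044 ≈ -3.5712e+5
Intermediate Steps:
C(A) = 2 (C(A) = -6 + (0 + 4)²/2 = -6 + (½)*4² = -6 + (½)*16 = -6 + 8 = 2)
I(Y, l) = 32
b = -175/181044 (b = -(140/423 - 140/428)/4 = -(140*(1/423) - 140*1/428)/4 = -(140/423 - 35/107)/4 = -¼*175/45261 = -175/181044 ≈ -0.00096662)
d(n, o) = 34 + n
-357081 - d(b, I(-17, C(5))) = -357081 - (34 - 175/181044) = -357081 - 1*6155321/181044 = -357081 - 6155321/181044 = -64653527885/181044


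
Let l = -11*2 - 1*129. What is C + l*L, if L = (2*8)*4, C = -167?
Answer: -9831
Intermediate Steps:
l = -151 (l = -22 - 129 = -151)
L = 64 (L = 16*4 = 64)
C + l*L = -167 - 151*64 = -167 - 9664 = -9831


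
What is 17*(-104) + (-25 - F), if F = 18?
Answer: -1811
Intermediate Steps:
17*(-104) + (-25 - F) = 17*(-104) + (-25 - 1*18) = -1768 + (-25 - 18) = -1768 - 43 = -1811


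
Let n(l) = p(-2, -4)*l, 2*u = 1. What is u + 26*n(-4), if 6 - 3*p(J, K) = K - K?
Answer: -415/2 ≈ -207.50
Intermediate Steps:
u = 1/2 (u = (1/2)*1 = 1/2 ≈ 0.50000)
p(J, K) = 2 (p(J, K) = 2 - (K - K)/3 = 2 - 1/3*0 = 2 + 0 = 2)
n(l) = 2*l
u + 26*n(-4) = 1/2 + 26*(2*(-4)) = 1/2 + 26*(-8) = 1/2 - 208 = -415/2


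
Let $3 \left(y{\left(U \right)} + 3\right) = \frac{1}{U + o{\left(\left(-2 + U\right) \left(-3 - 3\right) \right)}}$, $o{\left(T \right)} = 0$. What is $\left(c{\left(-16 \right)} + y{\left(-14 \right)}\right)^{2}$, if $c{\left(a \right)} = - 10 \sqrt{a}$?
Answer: $- \frac{2806271}{1764} + \frac{5080 i}{21} \approx -1590.9 + 241.9 i$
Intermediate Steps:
$y{\left(U \right)} = -3 + \frac{1}{3 U}$ ($y{\left(U \right)} = -3 + \frac{1}{3 \left(U + 0\right)} = -3 + \frac{1}{3 U}$)
$\left(c{\left(-16 \right)} + y{\left(-14 \right)}\right)^{2} = \left(- 10 \sqrt{-16} - \left(3 - \frac{1}{3 \left(-14\right)}\right)\right)^{2} = \left(- 10 \cdot 4 i + \left(-3 + \frac{1}{3} \left(- \frac{1}{14}\right)\right)\right)^{2} = \left(- 40 i - \frac{127}{42}\right)^{2} = \left(- \frac{127}{42} - 40 i\right)^{2}$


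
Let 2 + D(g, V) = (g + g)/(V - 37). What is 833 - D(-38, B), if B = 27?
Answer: 4137/5 ≈ 827.40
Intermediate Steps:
D(g, V) = -2 + 2*g/(-37 + V) (D(g, V) = -2 + (g + g)/(V - 37) = -2 + (2*g)/(-37 + V) = -2 + 2*g/(-37 + V))
833 - D(-38, B) = 833 - 2*(37 - 38 - 1*27)/(-37 + 27) = 833 - 2*(37 - 38 - 27)/(-10) = 833 - 2*(-1)*(-28)/10 = 833 - 1*28/5 = 833 - 28/5 = 4137/5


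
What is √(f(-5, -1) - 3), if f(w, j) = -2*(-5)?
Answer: √7 ≈ 2.6458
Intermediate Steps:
f(w, j) = 10
√(f(-5, -1) - 3) = √(10 - 3) = √7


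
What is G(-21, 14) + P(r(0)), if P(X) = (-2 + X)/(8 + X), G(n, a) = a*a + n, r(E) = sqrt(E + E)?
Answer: 699/4 ≈ 174.75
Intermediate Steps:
r(E) = sqrt(2)*sqrt(E) (r(E) = sqrt(2*E) = sqrt(2)*sqrt(E))
G(n, a) = n + a**2 (G(n, a) = a**2 + n = n + a**2)
P(X) = (-2 + X)/(8 + X)
G(-21, 14) + P(r(0)) = (-21 + 14**2) + (-2 + sqrt(2)*sqrt(0))/(8 + sqrt(2)*sqrt(0)) = (-21 + 196) + (-2 + sqrt(2)*0)/(8 + sqrt(2)*0) = 175 + (-2 + 0)/(8 + 0) = 175 - 2/8 = 175 + (1/8)*(-2) = 175 - 1/4 = 699/4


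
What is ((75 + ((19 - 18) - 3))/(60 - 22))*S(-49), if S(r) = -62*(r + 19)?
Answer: 67890/19 ≈ 3573.2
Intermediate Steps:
S(r) = -1178 - 62*r (S(r) = -62*(19 + r) = -1178 - 62*r)
((75 + ((19 - 18) - 3))/(60 - 22))*S(-49) = ((75 + ((19 - 18) - 3))/(60 - 22))*(-1178 - 62*(-49)) = ((75 + (1 - 3))/38)*(-1178 + 3038) = ((75 - 2)*(1/38))*1860 = (73*(1/38))*1860 = (73/38)*1860 = 67890/19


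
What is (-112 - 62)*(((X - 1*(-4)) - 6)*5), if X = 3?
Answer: -870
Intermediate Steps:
(-112 - 62)*(((X - 1*(-4)) - 6)*5) = (-112 - 62)*(((3 - 1*(-4)) - 6)*5) = -174*((3 + 4) - 6)*5 = -174*(7 - 6)*5 = -174*5 = -870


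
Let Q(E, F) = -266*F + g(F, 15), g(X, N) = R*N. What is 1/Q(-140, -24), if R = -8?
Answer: 1/6264 ≈ 0.00015964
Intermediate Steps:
g(X, N) = -8*N
Q(E, F) = -120 - 266*F (Q(E, F) = -266*F - 8*15 = -266*F - 120 = -120 - 266*F)
1/Q(-140, -24) = 1/(-120 - 266*(-24)) = 1/(-120 + 6384) = 1/6264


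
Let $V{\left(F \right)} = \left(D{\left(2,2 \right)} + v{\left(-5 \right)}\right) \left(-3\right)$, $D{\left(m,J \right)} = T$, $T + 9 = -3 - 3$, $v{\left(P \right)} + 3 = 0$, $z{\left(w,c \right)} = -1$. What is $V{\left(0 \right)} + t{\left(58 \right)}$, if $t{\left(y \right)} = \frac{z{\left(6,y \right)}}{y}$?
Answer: $\frac{3131}{58} \approx 53.983$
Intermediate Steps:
$v{\left(P \right)} = -3$ ($v{\left(P \right)} = -3 + 0 = -3$)
$T = -15$ ($T = -9 - 6 = -15$)
$D{\left(m,J \right)} = -15$
$V{\left(F \right)} = 54$ ($V{\left(F \right)} = \left(-15 - 3\right) \left(-3\right) = \left(-18\right) \left(-3\right) = 54$)
$t{\left(y \right)} = - \frac{1}{y}$
$V{\left(0 \right)} + t{\left(58 \right)} = 54 - \frac{1}{58} = \frac{3131}{58}$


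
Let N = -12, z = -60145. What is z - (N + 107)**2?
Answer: -69170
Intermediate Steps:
z - (N + 107)**2 = -60145 - (-12 + 107)**2 = -60145 - 1*95**2 = -60145 - 1*9025 = -60145 - 9025 = -69170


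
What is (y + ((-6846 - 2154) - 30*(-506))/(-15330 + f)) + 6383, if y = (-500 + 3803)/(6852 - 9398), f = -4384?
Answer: 160146845315/25095922 ≈ 6381.4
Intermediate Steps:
y = -3303/2546 (y = 3303/(-2546) = 3303*(-1/2546) = -3303/2546 ≈ -1.2973)
(y + ((-6846 - 2154) - 30*(-506))/(-15330 + f)) + 6383 = (-3303/2546 + ((-6846 - 2154) - 30*(-506))/(-15330 - 4384)) + 6383 = (-3303/2546 + (-9000 + 15180)/(-19714)) + 6383 = (-3303/2546 + 6180*(-1/19714)) + 6383 = (-3303/2546 - 3090/9857) + 6383 = -40424811/25095922 + 6383 = 160146845315/25095922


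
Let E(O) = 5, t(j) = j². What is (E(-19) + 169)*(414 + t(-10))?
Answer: 89436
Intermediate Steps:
(E(-19) + 169)*(414 + t(-10)) = (5 + 169)*(414 + (-10)²) = 174*(414 + 100) = 174*514 = 89436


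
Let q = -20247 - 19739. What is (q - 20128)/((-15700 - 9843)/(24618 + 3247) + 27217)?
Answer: -279179435/126396027 ≈ -2.2088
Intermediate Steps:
q = -39986
(q - 20128)/((-15700 - 9843)/(24618 + 3247) + 27217) = (-39986 - 20128)/((-15700 - 9843)/(24618 + 3247) + 27217) = -60114/(-25543/27865 + 27217) = -60114/758376162/27865 = -60114*27865/758376162 = -279179435/126396027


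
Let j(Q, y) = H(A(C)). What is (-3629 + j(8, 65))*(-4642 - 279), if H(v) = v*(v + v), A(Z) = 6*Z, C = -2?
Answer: 16441061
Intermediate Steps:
H(v) = 2*v² (H(v) = v*(2*v) = 2*v²)
j(Q, y) = 288 (j(Q, y) = 2*(6*(-2))² = 2*(-12)² = 2*144 = 288)
(-3629 + j(8, 65))*(-4642 - 279) = (-3629 + 288)*(-4642 - 279) = -3341*(-4921) = 16441061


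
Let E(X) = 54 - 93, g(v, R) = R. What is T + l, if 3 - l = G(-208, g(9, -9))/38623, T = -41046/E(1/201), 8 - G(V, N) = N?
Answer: 40765074/38623 ≈ 1055.5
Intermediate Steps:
G(V, N) = 8 - N
E(X) = -39
T = 13682/13 (T = -41046/(-39) = -41046*(-1/39) = 13682/13 ≈ 1052.5)
l = 115852/38623 (l = 3 - (8 - 1*(-9))/38623 = 3 - (8 + 9)/38623 = 3 - 17/38623 = 115852/38623 ≈ 2.9996)
T + l = 13682/13 + 115852/38623 = 40765074/38623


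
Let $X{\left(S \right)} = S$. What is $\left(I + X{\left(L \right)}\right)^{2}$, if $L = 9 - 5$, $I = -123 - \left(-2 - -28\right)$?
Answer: $21025$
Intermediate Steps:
$I = -149$ ($I = -123 - \left(-2 + 28\right) = -123 - 26 = -149$)
$L = 4$
$\left(I + X{\left(L \right)}\right)^{2} = \left(-149 + 4\right)^{2} = \left(-145\right)^{2} = 21025$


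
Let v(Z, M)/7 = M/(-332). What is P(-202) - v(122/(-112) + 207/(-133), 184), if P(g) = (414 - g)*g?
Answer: -10327534/83 ≈ -1.2443e+5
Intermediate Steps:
v(Z, M) = -7*M/332 (v(Z, M) = 7*(M/(-332)) = 7*(M*(-1/332)) = 7*(-M/332) = -7*M/332)
P(g) = g*(414 - g)
P(-202) - v(122/(-112) + 207/(-133), 184) = -202*(414 - 1*(-202)) - (-7)*184/332 = -202*(414 + 202) - 1*(-322/83) = -202*616 + 322/83 = -124432 + 322/83 = -10327534/83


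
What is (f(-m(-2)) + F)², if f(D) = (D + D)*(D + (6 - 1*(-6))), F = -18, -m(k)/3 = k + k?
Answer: 324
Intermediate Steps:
m(k) = -6*k (m(k) = -3*(k + k) = -6*k)
f(D) = 2*D*(12 + D) (f(D) = (2*D)*(D + (6 + 6)) = (2*D)*(D + 12) = (2*D)*(12 + D) = 2*D*(12 + D))
(f(-m(-2)) + F)² = (2*(-(-6)*(-2))*(12 - (-6)*(-2)) - 18)² = (2*(-1*12)*(12 - 1*12) - 18)² = (2*(-12)*(12 - 12) - 18)² = (2*(-12)*0 - 18)² = (0 - 18)² = (-18)² = 324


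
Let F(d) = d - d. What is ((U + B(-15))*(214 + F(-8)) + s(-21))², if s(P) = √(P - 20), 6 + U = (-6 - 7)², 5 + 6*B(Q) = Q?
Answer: 10507479667/9 + 205012*I*√41/3 ≈ 1.1675e+9 + 4.3757e+5*I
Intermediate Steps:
F(d) = 0
B(Q) = -⅚ + Q/6
U = 163 (U = -6 + (-6 - 7)² = -6 + (-13)² = -6 + 169 = 163)
s(P) = √(-20 + P)
((U + B(-15))*(214 + F(-8)) + s(-21))² = ((163 + (-⅚ + (⅙)*(-15)))*(214 + 0) + √(-20 - 21))² = ((163 + (-⅚ - 5/2))*214 + √(-41))² = ((163 - 10/3)*214 + I*√41)² = ((479/3)*214 + I*√41)² = (102506/3 + I*√41)²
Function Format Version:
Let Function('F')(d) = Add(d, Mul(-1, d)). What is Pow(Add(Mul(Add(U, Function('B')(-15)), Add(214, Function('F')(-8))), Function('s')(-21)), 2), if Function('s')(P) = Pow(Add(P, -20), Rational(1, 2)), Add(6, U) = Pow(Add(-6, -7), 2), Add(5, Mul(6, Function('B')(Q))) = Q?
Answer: Add(Rational(10507479667, 9), Mul(Rational(205012, 3), I, Pow(41, Rational(1, 2)))) ≈ Add(1.1675e+9, Mul(4.3757e+5, I))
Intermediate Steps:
Function('F')(d) = 0
Function('B')(Q) = Add(Rational(-5, 6), Mul(Rational(1, 6), Q))
U = 163 (U = Add(-6, Pow(Add(-6, -7), 2)) = Add(-6, Pow(-13, 2)) = Add(-6, 169) = 163)
Function('s')(P) = Pow(Add(-20, P), Rational(1, 2))
Pow(Add(Mul(Add(U, Function('B')(-15)), Add(214, Function('F')(-8))), Function('s')(-21)), 2) = Pow(Add(Mul(Add(163, Add(Rational(-5, 6), Mul(Rational(1, 6), -15))), Add(214, 0)), Pow(Add(-20, -21), Rational(1, 2))), 2) = Pow(Add(Mul(Add(163, Add(Rational(-5, 6), Rational(-5, 2))), 214), Pow(-41, Rational(1, 2))), 2) = Pow(Add(Mul(Add(163, Rational(-10, 3)), 214), Mul(I, Pow(41, Rational(1, 2)))), 2) = Pow(Add(Mul(Rational(479, 3), 214), Mul(I, Pow(41, Rational(1, 2)))), 2) = Pow(Add(Rational(102506, 3), Mul(I, Pow(41, Rational(1, 2)))), 2)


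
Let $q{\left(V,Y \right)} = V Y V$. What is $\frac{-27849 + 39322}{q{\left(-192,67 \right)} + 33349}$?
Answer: $\frac{1043}{227567} \approx 0.0045833$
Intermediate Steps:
$q{\left(V,Y \right)} = Y V^{2}$
$\frac{-27849 + 39322}{q{\left(-192,67 \right)} + 33349} = \frac{-27849 + 39322}{67 \left(-192\right)^{2} + 33349} = \frac{11473}{67 \cdot 36864 + 33349} = \frac{11473}{2469888 + 33349} = \frac{11473}{2503237} = 11473 \cdot \frac{1}{2503237} = \frac{1043}{227567}$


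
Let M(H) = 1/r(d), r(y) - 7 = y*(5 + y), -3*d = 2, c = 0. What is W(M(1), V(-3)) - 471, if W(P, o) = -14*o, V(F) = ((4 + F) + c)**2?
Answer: -485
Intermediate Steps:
d = -2/3 (d = -1/3*2 = -2/3 ≈ -0.66667)
r(y) = 7 + y*(5 + y)
M(H) = 9/37 (M(H) = 1/(7 + (-2/3)**2 + 5*(-2/3)) = 1/(7 + 4/9 - 10/3) = 1/(37/9) = 9/37)
V(F) = (4 + F)**2 (V(F) = ((4 + F) + 0)**2 = (4 + F)**2)
W(M(1), V(-3)) - 471 = -14*(4 - 3)**2 - 471 = -14*1**2 - 471 = -14*1 - 471 = -14 - 471 = -485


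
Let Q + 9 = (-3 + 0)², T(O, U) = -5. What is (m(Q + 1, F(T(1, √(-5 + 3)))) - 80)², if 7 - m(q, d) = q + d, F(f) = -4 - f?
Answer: 5625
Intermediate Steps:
Q = 0 (Q = -9 + (-3 + 0)² = -9 + (-3)² = -9 + 9 = 0)
m(q, d) = 7 - d - q (m(q, d) = 7 - (q + d) = 7 - (d + q) = 7 + (-d - q) = 7 - d - q)
(m(Q + 1, F(T(1, √(-5 + 3)))) - 80)² = ((7 - (-4 - 1*(-5)) - (0 + 1)) - 80)² = ((7 - (-4 + 5) - 1*1) - 80)² = ((7 - 1*1 - 1) - 80)² = ((7 - 1 - 1) - 80)² = (5 - 80)² = (-75)² = 5625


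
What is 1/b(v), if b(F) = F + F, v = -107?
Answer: -1/214 ≈ -0.0046729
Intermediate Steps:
b(F) = 2*F
1/b(v) = 1/(2*(-107)) = 1/(-214) = -1/214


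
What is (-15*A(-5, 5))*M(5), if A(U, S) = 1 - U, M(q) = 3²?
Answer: -810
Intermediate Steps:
M(q) = 9
(-15*A(-5, 5))*M(5) = -15*(1 - 1*(-5))*9 = -15*(1 + 5)*9 = -15*6*9 = -90*9 = -810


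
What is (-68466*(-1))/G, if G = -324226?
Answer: -34233/162113 ≈ -0.21117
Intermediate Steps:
(-68466*(-1))/G = -68466*(-1)/(-324226) = 68466*(-1/324226) = -34233/162113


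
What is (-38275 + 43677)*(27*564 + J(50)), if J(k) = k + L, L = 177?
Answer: 83487910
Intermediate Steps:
J(k) = 177 + k (J(k) = k + 177 = 177 + k)
(-38275 + 43677)*(27*564 + J(50)) = (-38275 + 43677)*(27*564 + (177 + 50)) = 5402*(15228 + 227) = 5402*15455 = 83487910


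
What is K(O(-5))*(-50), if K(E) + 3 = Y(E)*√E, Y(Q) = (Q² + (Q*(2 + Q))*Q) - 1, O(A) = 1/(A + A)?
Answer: 150 + 971*I*√10/200 ≈ 150.0 + 15.353*I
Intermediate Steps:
O(A) = 1/(2*A)
Y(Q) = -1 + Q² + Q²*(2 + Q) (Y(Q) = (Q² + Q²*(2 + Q)) - 1 = -1 + Q² + Q²*(2 + Q))
K(E) = -3 + √E*(-1 + E³ + 3*E²) (K(E) = -3 + (-1 + E³ + 3*E²)*√E = -3 + √E*(-1 + E³ + 3*E²))
K(O(-5))*(-50) = (-3 + √((½)/(-5))*(-1 + ((½)/(-5))³ + 3*((½)/(-5))²))*(-50) = (-3 + √((½)*(-⅕))*(-1 + ((½)*(-⅕))³ + 3*((½)*(-⅕))²))*(-50) = (-3 + √(-⅒)*(-1 + (-⅒)³ + 3*(-⅒)²))*(-50) = (-3 + (I*√10/10)*(-1 - 1/1000 + 3*(1/100)))*(-50) = (-3 + (I*√10/10)*(-1 - 1/1000 + 3/100))*(-50) = (-3 + (I*√10/10)*(-971/1000))*(-50) = (-3 - 971*I*√10/10000)*(-50) = 150 + 971*I*√10/200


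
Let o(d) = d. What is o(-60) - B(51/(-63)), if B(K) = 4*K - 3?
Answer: -1129/21 ≈ -53.762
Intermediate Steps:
B(K) = -3 + 4*K
o(-60) - B(51/(-63)) = -60 - (-3 + 4*(51/(-63))) = -60 - (-3 + 4*(51*(-1/63))) = -60 - (-3 + 4*(-17/21)) = -60 - (-3 - 68/21) = -60 - 1*(-131/21) = -60 + 131/21 = -1129/21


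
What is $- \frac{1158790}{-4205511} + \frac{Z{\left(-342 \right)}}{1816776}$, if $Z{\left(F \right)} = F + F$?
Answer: $\frac{19466530477}{70745106042} \approx 0.27516$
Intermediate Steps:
$Z{\left(F \right)} = 2 F$
$- \frac{1158790}{-4205511} + \frac{Z{\left(-342 \right)}}{1816776} = - \frac{1158790}{-4205511} + \frac{2 \left(-342\right)}{1816776} = \left(-1158790\right) \left(- \frac{1}{4205511}\right) - \frac{19}{50466} = \frac{1158790}{4205511} - \frac{19}{50466} = \frac{19466530477}{70745106042}$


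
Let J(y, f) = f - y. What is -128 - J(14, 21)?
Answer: -135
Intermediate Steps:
-128 - J(14, 21) = -128 - (21 - 1*14) = -128 - (21 - 14) = -128 - 1*7 = -128 - 7 = -135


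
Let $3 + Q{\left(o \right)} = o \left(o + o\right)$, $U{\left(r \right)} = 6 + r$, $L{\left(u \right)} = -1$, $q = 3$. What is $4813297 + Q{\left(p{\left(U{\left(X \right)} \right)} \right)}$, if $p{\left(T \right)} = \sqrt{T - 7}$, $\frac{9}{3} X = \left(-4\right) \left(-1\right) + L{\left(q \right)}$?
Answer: $4813294$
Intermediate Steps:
$X = 1$ ($X = \frac{\left(-4\right) \left(-1\right) - 1}{3} = \frac{4 - 1}{3} = \frac{1}{3} \cdot 3 = 1$)
$p{\left(T \right)} = \sqrt{-7 + T}$
$Q{\left(o \right)} = -3 + 2 o^{2}$ ($Q{\left(o \right)} = -3 + o \left(o + o\right) = -3 + o 2 o = -3 + 2 o^{2}$)
$4813297 + Q{\left(p{\left(U{\left(X \right)} \right)} \right)} = 4813297 - \left(3 - 2 \left(\sqrt{-7 + \left(6 + 1\right)}\right)^{2}\right) = 4813297 - \left(3 - 2 \left(\sqrt{-7 + 7}\right)^{2}\right) = 4813297 - \left(3 - 2 \left(\sqrt{0}\right)^{2}\right) = 4813297 - \left(3 - 2 \cdot 0^{2}\right) = 4813297 + \left(-3 + 2 \cdot 0\right) = 4813297 + \left(-3 + 0\right) = 4813297 - 3 = 4813294$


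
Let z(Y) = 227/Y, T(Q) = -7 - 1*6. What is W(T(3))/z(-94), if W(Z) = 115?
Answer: -10810/227 ≈ -47.621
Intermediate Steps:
T(Q) = -13 (T(Q) = -7 - 6 = -13)
W(T(3))/z(-94) = 115/((227/(-94))) = 115/((227*(-1/94))) = 115/(-227/94) = 115*(-94/227) = -10810/227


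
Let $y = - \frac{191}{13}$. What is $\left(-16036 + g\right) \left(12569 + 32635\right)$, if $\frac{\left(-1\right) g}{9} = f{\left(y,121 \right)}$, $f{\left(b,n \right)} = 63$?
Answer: $-750522012$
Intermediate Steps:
$y = - \frac{191}{13}$ ($y = \left(-191\right) \frac{1}{13} = - \frac{191}{13} \approx -14.692$)
$g = -567$ ($g = \left(-9\right) 63 = -567$)
$\left(-16036 + g\right) \left(12569 + 32635\right) = \left(-16036 - 567\right) \left(12569 + 32635\right) = \left(-16603\right) 45204 = -750522012$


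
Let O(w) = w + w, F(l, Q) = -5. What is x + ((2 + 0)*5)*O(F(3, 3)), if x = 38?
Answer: -62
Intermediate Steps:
O(w) = 2*w
x + ((2 + 0)*5)*O(F(3, 3)) = 38 + ((2 + 0)*5)*(2*(-5)) = 38 + (2*5)*(-10) = 38 + 10*(-10) = 38 - 100 = -62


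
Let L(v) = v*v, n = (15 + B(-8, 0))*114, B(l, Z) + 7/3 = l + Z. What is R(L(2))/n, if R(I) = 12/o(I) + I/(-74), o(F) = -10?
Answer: -58/24605 ≈ -0.0023572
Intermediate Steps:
B(l, Z) = -7/3 + Z + l (B(l, Z) = -7/3 + (l + Z) = -7/3 + (Z + l) = -7/3 + Z + l)
n = 532 (n = (15 + (-7/3 + 0 - 8))*114 = (15 - 31/3)*114 = (14/3)*114 = 532)
L(v) = v²
R(I) = -6/5 - I/74 (R(I) = 12/(-10) + I/(-74) = 12*(-⅒) + I*(-1/74) = -6/5 - I/74)
R(L(2))/n = (-6/5 - 1/74*2²)/532 = (-6/5 - 1/74*4)*(1/532) = (-6/5 - 2/37)*(1/532) = -232/185*1/532 = -58/24605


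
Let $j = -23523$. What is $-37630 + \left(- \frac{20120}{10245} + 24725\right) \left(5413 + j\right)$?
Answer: $- \frac{917484446980}{2049} \approx -4.4777 \cdot 10^{8}$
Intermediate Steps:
$-37630 + \left(- \frac{20120}{10245} + 24725\right) \left(5413 + j\right) = -37630 + \left(- \frac{20120}{10245} + 24725\right) \left(5413 - 23523\right) = -37630 + \left(\left(-20120\right) \frac{1}{10245} + 24725\right) \left(-18110\right) = -37630 + \left(- \frac{4024}{2049} + 24725\right) \left(-18110\right) = -37630 + \frac{50657501}{2049} \left(-18110\right) = -37630 - \frac{917407343110}{2049} = - \frac{917484446980}{2049}$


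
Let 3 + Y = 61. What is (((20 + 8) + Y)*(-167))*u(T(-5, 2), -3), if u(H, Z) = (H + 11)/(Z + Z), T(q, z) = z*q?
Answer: 7181/3 ≈ 2393.7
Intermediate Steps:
Y = 58 (Y = -3 + 61 = 58)
T(q, z) = q*z
u(H, Z) = (11 + H)/(2*Z) (u(H, Z) = (11 + H)/((2*Z)) = (11 + H)*(1/(2*Z)) = (11 + H)/(2*Z))
(((20 + 8) + Y)*(-167))*u(T(-5, 2), -3) = (((20 + 8) + 58)*(-167))*((1/2)*(11 - 5*2)/(-3)) = ((28 + 58)*(-167))*((1/2)*(-1/3)*(11 - 10)) = (86*(-167))*((1/2)*(-1/3)*1) = -14362*(-1/6) = 7181/3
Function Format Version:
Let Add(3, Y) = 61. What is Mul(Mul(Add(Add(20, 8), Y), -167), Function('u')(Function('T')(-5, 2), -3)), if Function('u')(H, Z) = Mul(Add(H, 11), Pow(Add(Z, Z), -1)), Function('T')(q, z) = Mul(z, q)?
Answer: Rational(7181, 3) ≈ 2393.7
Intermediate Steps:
Y = 58 (Y = Add(-3, 61) = 58)
Function('T')(q, z) = Mul(q, z)
Function('u')(H, Z) = Mul(Rational(1, 2), Pow(Z, -1), Add(11, H)) (Function('u')(H, Z) = Mul(Add(11, H), Pow(Mul(2, Z), -1)) = Mul(Add(11, H), Mul(Rational(1, 2), Pow(Z, -1))) = Mul(Rational(1, 2), Pow(Z, -1), Add(11, H)))
Mul(Mul(Add(Add(20, 8), Y), -167), Function('u')(Function('T')(-5, 2), -3)) = Mul(Mul(Add(Add(20, 8), 58), -167), Mul(Rational(1, 2), Pow(-3, -1), Add(11, Mul(-5, 2)))) = Mul(Mul(Add(28, 58), -167), Mul(Rational(1, 2), Rational(-1, 3), Add(11, -10))) = Mul(Mul(86, -167), Mul(Rational(1, 2), Rational(-1, 3), 1)) = Mul(-14362, Rational(-1, 6)) = Rational(7181, 3)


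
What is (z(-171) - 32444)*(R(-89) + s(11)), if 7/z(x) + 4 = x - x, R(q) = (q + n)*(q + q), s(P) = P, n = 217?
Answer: 2955548259/4 ≈ 7.3889e+8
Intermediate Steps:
R(q) = 2*q*(217 + q) (R(q) = (q + 217)*(q + q) = (217 + q)*(2*q) = 2*q*(217 + q))
z(x) = -7/4 (z(x) = 7/(-4 + (x - x)) = 7/(-4 + 0) = 7/(-4) = 7*(-1/4) = -7/4)
(z(-171) - 32444)*(R(-89) + s(11)) = (-7/4 - 32444)*(2*(-89)*(217 - 89) + 11) = -129783*(2*(-89)*128 + 11)/4 = -129783*(-22784 + 11)/4 = -129783/4*(-22773) = 2955548259/4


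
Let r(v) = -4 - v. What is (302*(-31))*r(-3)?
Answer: 9362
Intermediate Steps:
(302*(-31))*r(-3) = (302*(-31))*(-4 - 1*(-3)) = -9362*(-4 + 3) = -9362*(-1) = 9362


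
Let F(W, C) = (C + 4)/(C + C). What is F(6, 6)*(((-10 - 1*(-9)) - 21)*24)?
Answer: -440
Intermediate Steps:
F(W, C) = (4 + C)/(2*C) (F(W, C) = (4 + C)/((2*C)) = (4 + C)*(1/(2*C)) = (4 + C)/(2*C))
F(6, 6)*(((-10 - 1*(-9)) - 21)*24) = ((1/2)*(4 + 6)/6)*(((-10 - 1*(-9)) - 21)*24) = ((1/2)*(1/6)*10)*(((-10 + 9) - 21)*24) = 5*((-1 - 21)*24)/6 = 5*(-22*24)/6 = (5/6)*(-528) = -440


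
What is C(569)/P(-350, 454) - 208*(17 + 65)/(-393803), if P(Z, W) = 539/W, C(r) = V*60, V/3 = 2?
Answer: 64372355504/212259817 ≈ 303.27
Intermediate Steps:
V = 6 (V = 3*2 = 6)
C(r) = 360 (C(r) = 6*60 = 360)
C(569)/P(-350, 454) - 208*(17 + 65)/(-393803) = 360/((539/454)) - 208*(17 + 65)/(-393803) = 360/((539*(1/454))) - 208*82*(-1/393803) = 360/(539/454) - 17056*(-1/393803) = 360*(454/539) + 17056/393803 = 163440/539 + 17056/393803 = 64372355504/212259817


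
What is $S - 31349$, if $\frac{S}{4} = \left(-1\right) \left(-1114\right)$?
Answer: $-26893$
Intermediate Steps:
$S = 4456$ ($S = 4 \left(\left(-1\right) \left(-1114\right)\right) = 4 \cdot 1114 = 4456$)
$S - 31349 = 4456 - 31349 = -26893$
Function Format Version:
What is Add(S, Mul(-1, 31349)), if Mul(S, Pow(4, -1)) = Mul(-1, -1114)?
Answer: -26893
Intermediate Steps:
S = 4456 (S = Mul(4, Mul(-1, -1114)) = Mul(4, 1114) = 4456)
Add(S, Mul(-1, 31349)) = Add(4456, Mul(-1, 31349)) = Add(4456, -31349) = -26893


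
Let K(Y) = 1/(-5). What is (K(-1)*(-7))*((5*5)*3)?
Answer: 105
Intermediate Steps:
K(Y) = -⅕
(K(-1)*(-7))*((5*5)*3) = (-⅕*(-7))*((5*5)*3) = 7*(25*3)/5 = (7/5)*75 = 105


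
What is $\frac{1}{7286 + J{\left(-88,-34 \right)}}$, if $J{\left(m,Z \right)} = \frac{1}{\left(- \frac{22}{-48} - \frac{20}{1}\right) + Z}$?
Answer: $\frac{1285}{9362486} \approx 0.00013725$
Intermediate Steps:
$J{\left(m,Z \right)} = \frac{1}{- \frac{469}{24} + Z}$ ($J{\left(m,Z \right)} = \frac{1}{\left(\left(-22\right) \left(- \frac{1}{48}\right) - 20\right) + Z} = \frac{1}{\left(\frac{11}{24} - 20\right) + Z} = \frac{1}{- \frac{469}{24} + Z}$)
$\frac{1}{7286 + J{\left(-88,-34 \right)}} = \frac{1}{7286 + \frac{24}{-469 + 24 \left(-34\right)}} = \frac{1}{7286 + \frac{24}{-469 - 816}} = \frac{1}{7286 + \frac{24}{-1285}} = \frac{1}{7286 + 24 \left(- \frac{1}{1285}\right)} = \frac{1}{7286 - \frac{24}{1285}} = \frac{1}{\frac{9362486}{1285}} = \frac{1285}{9362486}$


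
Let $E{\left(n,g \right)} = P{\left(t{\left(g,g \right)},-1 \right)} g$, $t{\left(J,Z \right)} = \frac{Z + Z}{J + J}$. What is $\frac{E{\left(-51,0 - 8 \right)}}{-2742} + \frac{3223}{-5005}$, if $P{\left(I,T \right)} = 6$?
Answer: $- \frac{130261}{207935} \approx -0.62645$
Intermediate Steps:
$t{\left(J,Z \right)} = \frac{Z}{J}$ ($t{\left(J,Z \right)} = \frac{2 Z}{2 J} = 2 Z \frac{1}{2 J} = \frac{Z}{J}$)
$E{\left(n,g \right)} = 6 g$
$\frac{E{\left(-51,0 - 8 \right)}}{-2742} + \frac{3223}{-5005} = \frac{6 \left(0 - 8\right)}{-2742} + \frac{3223}{-5005} = 6 \left(0 - 8\right) \left(- \frac{1}{2742}\right) + 3223 \left(- \frac{1}{5005}\right) = 6 \left(-8\right) \left(- \frac{1}{2742}\right) - \frac{293}{455} = \left(-48\right) \left(- \frac{1}{2742}\right) - \frac{293}{455} = \frac{8}{457} - \frac{293}{455} = - \frac{130261}{207935}$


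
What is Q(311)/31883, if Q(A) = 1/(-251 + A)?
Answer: 1/1912980 ≈ 5.2274e-7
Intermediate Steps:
Q(311)/31883 = 1/((-251 + 311)*31883) = (1/31883)/60 = (1/60)*(1/31883) = 1/1912980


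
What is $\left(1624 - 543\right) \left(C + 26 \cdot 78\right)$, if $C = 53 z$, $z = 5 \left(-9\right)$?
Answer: $-385917$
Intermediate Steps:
$z = -45$
$C = -2385$ ($C = 53 \left(-45\right) = -2385$)
$\left(1624 - 543\right) \left(C + 26 \cdot 78\right) = \left(1624 - 543\right) \left(-2385 + 26 \cdot 78\right) = 1081 \left(-2385 + 2028\right) = 1081 \left(-357\right) = -385917$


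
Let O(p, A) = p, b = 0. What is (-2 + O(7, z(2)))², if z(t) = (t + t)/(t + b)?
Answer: 25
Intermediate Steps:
z(t) = 2 (z(t) = (t + t)/(t + 0) = (2*t)/t = 2)
(-2 + O(7, z(2)))² = (-2 + 7)² = 5² = 25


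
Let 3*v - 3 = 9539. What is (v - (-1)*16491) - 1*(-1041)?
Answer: 62138/3 ≈ 20713.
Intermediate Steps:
v = 9542/3 (v = 1 + (1/3)*9539 = 1 + 9539/3 = 9542/3 ≈ 3180.7)
(v - (-1)*16491) - 1*(-1041) = (9542/3 - (-1)*16491) - 1*(-1041) = (9542/3 - 1*(-16491)) + 1041 = (9542/3 + 16491) + 1041 = 59015/3 + 1041 = 62138/3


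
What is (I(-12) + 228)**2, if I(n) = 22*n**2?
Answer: 11532816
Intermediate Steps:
(I(-12) + 228)**2 = (22*(-12)**2 + 228)**2 = (22*144 + 228)**2 = (3168 + 228)**2 = 3396**2 = 11532816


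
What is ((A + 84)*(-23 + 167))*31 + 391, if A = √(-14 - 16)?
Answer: 375367 + 4464*I*√30 ≈ 3.7537e+5 + 24450.0*I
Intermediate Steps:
A = I*√30 (A = √(-30) = I*√30 ≈ 5.4772*I)
((A + 84)*(-23 + 167))*31 + 391 = ((I*√30 + 84)*(-23 + 167))*31 + 391 = ((84 + I*√30)*144)*31 + 391 = (12096 + 144*I*√30)*31 + 391 = (374976 + 4464*I*√30) + 391 = 375367 + 4464*I*√30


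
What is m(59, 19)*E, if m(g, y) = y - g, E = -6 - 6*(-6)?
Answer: -1200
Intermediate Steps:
E = 30 (E = -6 + 36 = 30)
m(59, 19)*E = (19 - 1*59)*30 = (19 - 59)*30 = -40*30 = -1200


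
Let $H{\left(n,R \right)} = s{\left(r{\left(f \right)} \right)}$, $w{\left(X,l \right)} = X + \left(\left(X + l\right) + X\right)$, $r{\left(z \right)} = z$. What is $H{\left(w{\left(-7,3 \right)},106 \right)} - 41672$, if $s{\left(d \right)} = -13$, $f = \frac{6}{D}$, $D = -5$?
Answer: $-41685$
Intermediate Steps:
$f = - \frac{6}{5}$ ($f = \frac{6}{-5} = 6 \left(- \frac{1}{5}\right) = - \frac{6}{5} \approx -1.2$)
$w{\left(X,l \right)} = l + 3 X$ ($w{\left(X,l \right)} = X + \left(l + 2 X\right) = l + 3 X$)
$H{\left(n,R \right)} = -13$
$H{\left(w{\left(-7,3 \right)},106 \right)} - 41672 = -13 - 41672 = -41685$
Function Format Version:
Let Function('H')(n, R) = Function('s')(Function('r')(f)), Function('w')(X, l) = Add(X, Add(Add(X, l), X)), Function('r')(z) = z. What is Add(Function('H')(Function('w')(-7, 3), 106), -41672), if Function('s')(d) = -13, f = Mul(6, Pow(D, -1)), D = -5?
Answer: -41685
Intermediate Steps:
f = Rational(-6, 5) (f = Mul(6, Pow(-5, -1)) = Mul(6, Rational(-1, 5)) = Rational(-6, 5) ≈ -1.2000)
Function('w')(X, l) = Add(l, Mul(3, X)) (Function('w')(X, l) = Add(X, Add(l, Mul(2, X))) = Add(l, Mul(3, X)))
Function('H')(n, R) = -13
Add(Function('H')(Function('w')(-7, 3), 106), -41672) = Add(-13, -41672) = -41685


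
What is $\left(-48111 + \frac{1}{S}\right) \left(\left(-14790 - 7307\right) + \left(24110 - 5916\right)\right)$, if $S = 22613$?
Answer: $\frac{4246206565926}{22613} \approx 1.8778 \cdot 10^{8}$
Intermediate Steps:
$\left(-48111 + \frac{1}{S}\right) \left(\left(-14790 - 7307\right) + \left(24110 - 5916\right)\right) = \left(-48111 + \frac{1}{22613}\right) \left(\left(-14790 - 7307\right) + \left(24110 - 5916\right)\right) = - \frac{1087934042 \left(-22097 + 18194\right)}{22613} = \left(- \frac{1087934042}{22613}\right) \left(-3903\right) = \frac{4246206565926}{22613}$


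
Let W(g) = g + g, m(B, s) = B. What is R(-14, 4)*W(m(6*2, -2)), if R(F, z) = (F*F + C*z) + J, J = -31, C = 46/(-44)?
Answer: 42456/11 ≈ 3859.6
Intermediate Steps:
C = -23/22 (C = 46*(-1/44) = -23/22 ≈ -1.0455)
W(g) = 2*g
R(F, z) = -31 + F² - 23*z/22 (R(F, z) = (F*F - 23*z/22) - 31 = (F² - 23*z/22) - 31 = -31 + F² - 23*z/22)
R(-14, 4)*W(m(6*2, -2)) = (-31 + (-14)² - 23/22*4)*(2*(6*2)) = (-31 + 196 - 46/11)*(2*12) = (1769/11)*24 = 42456/11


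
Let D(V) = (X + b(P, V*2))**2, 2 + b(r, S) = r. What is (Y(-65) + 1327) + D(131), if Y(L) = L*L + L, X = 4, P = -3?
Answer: 5488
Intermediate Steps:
b(r, S) = -2 + r
Y(L) = L + L**2 (Y(L) = L**2 + L = L + L**2)
D(V) = 1 (D(V) = (4 + (-2 - 3))**2 = (4 - 5)**2 = (-1)**2 = 1)
(Y(-65) + 1327) + D(131) = (-65*(1 - 65) + 1327) + 1 = (-65*(-64) + 1327) + 1 = (4160 + 1327) + 1 = 5487 + 1 = 5488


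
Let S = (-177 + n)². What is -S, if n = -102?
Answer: -77841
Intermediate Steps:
S = 77841 (S = (-177 - 102)² = (-279)² = 77841)
-S = -1*77841 = -77841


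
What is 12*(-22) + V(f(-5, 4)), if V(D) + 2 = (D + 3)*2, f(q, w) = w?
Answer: -252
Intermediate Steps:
V(D) = 4 + 2*D (V(D) = -2 + (D + 3)*2 = -2 + (3 + D)*2 = -2 + (6 + 2*D) = 4 + 2*D)
12*(-22) + V(f(-5, 4)) = 12*(-22) + (4 + 2*4) = -264 + (4 + 8) = -264 + 12 = -252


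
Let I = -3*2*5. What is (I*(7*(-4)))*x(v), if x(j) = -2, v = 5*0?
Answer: -1680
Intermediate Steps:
v = 0
I = -30 (I = -6*5 = -30)
(I*(7*(-4)))*x(v) = -210*(-4)*(-2) = -30*(-28)*(-2) = 840*(-2) = -1680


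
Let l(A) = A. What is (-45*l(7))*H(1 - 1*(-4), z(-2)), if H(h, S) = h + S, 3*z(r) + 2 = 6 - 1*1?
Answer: -1890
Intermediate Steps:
z(r) = 1 (z(r) = -⅔ + (6 - 1*1)/3 = -⅔ + (6 - 1)/3 = -⅔ + (⅓)*5 = -⅔ + 5/3 = 1)
H(h, S) = S + h
(-45*l(7))*H(1 - 1*(-4), z(-2)) = (-45*7)*(1 + (1 - 1*(-4))) = -315*(1 + (1 + 4)) = -315*(1 + 5) = -315*6 = -1890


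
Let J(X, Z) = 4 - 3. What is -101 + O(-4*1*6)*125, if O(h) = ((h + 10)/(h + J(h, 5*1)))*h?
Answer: -44323/23 ≈ -1927.1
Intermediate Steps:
J(X, Z) = 1
O(h) = h*(10 + h)/(1 + h) (O(h) = ((h + 10)/(h + 1))*h = ((10 + h)/(1 + h))*h = h*(10 + h)/(1 + h))
-101 + O(-4*1*6)*125 = -101 + ((-4*1*6)*(10 - 4*1*6)/(1 - 4*1*6))*125 = -101 + ((-4*6)*(10 - 4*6)/(1 - 4*6))*125 = -101 - 24*(10 - 24)/(1 - 24)*125 = -101 - 24*(-14)/(-23)*125 = -101 - 24*(-1/23)*(-14)*125 = -101 - 336/23*125 = -101 - 42000/23 = -44323/23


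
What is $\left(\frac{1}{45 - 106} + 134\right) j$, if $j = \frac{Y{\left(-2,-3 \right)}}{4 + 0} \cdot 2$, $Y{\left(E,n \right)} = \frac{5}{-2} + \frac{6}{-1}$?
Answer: $- \frac{138941}{244} \approx -569.43$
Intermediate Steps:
$Y{\left(E,n \right)} = - \frac{17}{2}$ ($Y{\left(E,n \right)} = 5 \left(- \frac{1}{2}\right) + 6 \left(-1\right) = - \frac{5}{2} - 6 = - \frac{17}{2}$)
$j = - \frac{17}{4}$ ($j = - \frac{17}{2 \left(4 + 0\right)} 2 = - \frac{17}{2 \cdot 4} \cdot 2 = \left(- \frac{17}{2}\right) \frac{1}{4} \cdot 2 = \left(- \frac{17}{8}\right) 2 = - \frac{17}{4} \approx -4.25$)
$\left(\frac{1}{45 - 106} + 134\right) j = \left(\frac{1}{45 - 106} + 134\right) \left(- \frac{17}{4}\right) = \left(\frac{1}{-61} + 134\right) \left(- \frac{17}{4}\right) = \left(- \frac{1}{61} + 134\right) \left(- \frac{17}{4}\right) = \frac{8173}{61} \left(- \frac{17}{4}\right) = - \frac{138941}{244}$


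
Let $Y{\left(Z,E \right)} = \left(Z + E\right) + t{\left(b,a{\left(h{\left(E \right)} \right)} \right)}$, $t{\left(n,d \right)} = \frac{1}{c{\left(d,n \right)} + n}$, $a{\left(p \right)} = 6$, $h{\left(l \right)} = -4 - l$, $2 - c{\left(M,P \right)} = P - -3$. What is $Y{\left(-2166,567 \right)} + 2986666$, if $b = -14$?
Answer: $2985066$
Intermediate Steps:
$c{\left(M,P \right)} = -1 - P$ ($c{\left(M,P \right)} = 2 - \left(P - -3\right) = 2 - \left(P + 3\right) = 2 - \left(3 + P\right) = -1 - P$)
$t{\left(n,d \right)} = -1$ ($t{\left(n,d \right)} = \frac{1}{\left(-1 - n\right) + n} = \frac{1}{-1} = -1$)
$Y{\left(Z,E \right)} = -1 + E + Z$ ($Y{\left(Z,E \right)} = \left(Z + E\right) - 1 = \left(E + Z\right) - 1 = -1 + E + Z$)
$Y{\left(-2166,567 \right)} + 2986666 = \left(-1 + 567 - 2166\right) + 2986666 = -1600 + 2986666 = 2985066$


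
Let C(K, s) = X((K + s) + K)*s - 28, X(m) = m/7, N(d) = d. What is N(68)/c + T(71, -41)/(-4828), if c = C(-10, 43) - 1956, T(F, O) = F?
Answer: -45267/877132 ≈ -0.051608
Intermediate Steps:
X(m) = m/7 (X(m) = m*(⅐) = m/7)
C(K, s) = -28 + s*(s/7 + 2*K/7) (C(K, s) = (((K + s) + K)/7)*s - 28 = ((s + 2*K)/7)*s - 28 = (s/7 + 2*K/7)*s - 28 = s*(s/7 + 2*K/7) - 28 = -28 + s*(s/7 + 2*K/7))
c = -12899/7 (c = (-28 + (⅐)*43*(43 + 2*(-10))) - 1956 = (-28 + (⅐)*43*(43 - 20)) - 1956 = (-28 + (⅐)*43*23) - 1956 = (-28 + 989/7) - 1956 = 793/7 - 1956 = -12899/7 ≈ -1842.7)
N(68)/c + T(71, -41)/(-4828) = 68/(-12899/7) + 71/(-4828) = 68*(-7/12899) + 71*(-1/4828) = -476/12899 - 1/68 = -45267/877132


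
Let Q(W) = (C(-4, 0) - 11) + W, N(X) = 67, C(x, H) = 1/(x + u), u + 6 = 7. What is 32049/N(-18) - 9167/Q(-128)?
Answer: 15239049/28006 ≈ 544.13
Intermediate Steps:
u = 1 (u = -6 + 7 = 1)
C(x, H) = 1/(1 + x) (C(x, H) = 1/(x + 1) = 1/(1 + x))
Q(W) = -34/3 + W (Q(W) = (1/(1 - 4) - 11) + W = (1/(-3) - 11) + W = (-1/3 - 11) + W = -34/3 + W)
32049/N(-18) - 9167/Q(-128) = 32049/67 - 9167/(-34/3 - 128) = 32049*(1/67) - 9167/(-418/3) = 32049/67 - 9167*(-3/418) = 32049/67 + 27501/418 = 15239049/28006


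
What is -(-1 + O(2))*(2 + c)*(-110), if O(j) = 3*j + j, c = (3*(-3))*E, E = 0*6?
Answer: 1540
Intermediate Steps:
E = 0
c = 0 (c = (3*(-3))*0 = -9*0 = 0)
O(j) = 4*j
-(-1 + O(2))*(2 + c)*(-110) = -(-1 + 4*2)*(2 + 0)*(-110) = -(-1 + 8)*2*(-110) = -7*2*(-110) = -14*(-110) = -1*(-1540) = 1540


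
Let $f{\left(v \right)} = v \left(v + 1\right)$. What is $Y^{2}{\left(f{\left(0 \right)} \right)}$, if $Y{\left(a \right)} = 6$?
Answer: $36$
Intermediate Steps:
$f{\left(v \right)} = v \left(1 + v\right)$
$Y^{2}{\left(f{\left(0 \right)} \right)} = 6^{2} = 36$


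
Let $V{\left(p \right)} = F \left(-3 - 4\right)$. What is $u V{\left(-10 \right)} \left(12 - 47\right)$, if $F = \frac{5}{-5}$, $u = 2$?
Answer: $-490$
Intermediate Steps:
$F = -1$ ($F = 5 \left(- \frac{1}{5}\right) = -1$)
$V{\left(p \right)} = 7$ ($V{\left(p \right)} = - (-3 - 4) = \left(-1\right) \left(-7\right) = 7$)
$u V{\left(-10 \right)} \left(12 - 47\right) = 2 \cdot 7 \left(12 - 47\right) = 14 \left(12 - 47\right) = 14 \left(-35\right) = -490$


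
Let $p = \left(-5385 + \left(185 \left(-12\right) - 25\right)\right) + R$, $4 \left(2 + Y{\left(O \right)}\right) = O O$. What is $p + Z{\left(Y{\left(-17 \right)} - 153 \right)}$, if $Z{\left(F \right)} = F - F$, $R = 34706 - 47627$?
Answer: $-20551$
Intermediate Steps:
$Y{\left(O \right)} = -2 + \frac{O^{2}}{4}$ ($Y{\left(O \right)} = -2 + \frac{O O}{4} = -2 + \frac{O^{2}}{4}$)
$R = -12921$ ($R = 34706 - 47627 = -12921$)
$Z{\left(F \right)} = 0$
$p = -20551$ ($p = \left(-5385 + \left(185 \left(-12\right) - 25\right)\right) - 12921 = \left(-5385 - 2245\right) - 12921 = -7630 - 12921 = -20551$)
$p + Z{\left(Y{\left(-17 \right)} - 153 \right)} = -20551 + 0 = -20551$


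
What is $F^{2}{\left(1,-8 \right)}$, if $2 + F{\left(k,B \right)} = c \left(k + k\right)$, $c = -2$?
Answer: $36$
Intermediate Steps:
$F{\left(k,B \right)} = -2 - 4 k$ ($F{\left(k,B \right)} = -2 - 2 \left(k + k\right) = -2 - 2 \cdot 2 k = -2 - 4 k$)
$F^{2}{\left(1,-8 \right)} = \left(-2 - 4\right)^{2} = \left(-6\right)^{2} = 36$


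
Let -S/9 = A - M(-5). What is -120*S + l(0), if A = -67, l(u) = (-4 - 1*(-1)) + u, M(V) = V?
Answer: -66963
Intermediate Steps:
l(u) = -3 + u (l(u) = (-4 + 1) + u = -3 + u)
S = 558 (S = -9*(-67 - 1*(-5)) = -9*(-67 + 5) = -9*(-62) = 558)
-120*S + l(0) = -120*558 + (-3 + 0) = -66960 - 3 = -66963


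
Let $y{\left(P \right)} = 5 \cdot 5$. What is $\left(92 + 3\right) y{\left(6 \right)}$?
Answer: $2375$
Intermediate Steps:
$y{\left(P \right)} = 25$
$\left(92 + 3\right) y{\left(6 \right)} = \left(92 + 3\right) 25 = 95 \cdot 25 = 2375$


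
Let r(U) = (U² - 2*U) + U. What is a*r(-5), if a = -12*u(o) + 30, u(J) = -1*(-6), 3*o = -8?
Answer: -1260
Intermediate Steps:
o = -8/3 (o = (⅓)*(-8) = -8/3 ≈ -2.6667)
u(J) = 6
r(U) = U² - U
a = -42 (a = -12*6 + 30 = -72 + 30 = -42)
a*r(-5) = -(-210)*(-1 - 5) = -(-210)*(-6) = -42*30 = -1260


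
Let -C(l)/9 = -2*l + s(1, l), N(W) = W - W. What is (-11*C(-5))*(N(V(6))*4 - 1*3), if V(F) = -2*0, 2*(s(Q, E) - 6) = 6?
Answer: -5643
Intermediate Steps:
s(Q, E) = 9 (s(Q, E) = 6 + (½)*6 = 6 + 3 = 9)
V(F) = 0
N(W) = 0
C(l) = -81 + 18*l (C(l) = -9*(-2*l + 9) = -9*(9 - 2*l) = -81 + 18*l)
(-11*C(-5))*(N(V(6))*4 - 1*3) = (-11*(-81 + 18*(-5)))*(0*4 - 1*3) = (-11*(-81 - 90))*(0 - 3) = -11*(-171)*(-3) = 1881*(-3) = -5643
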